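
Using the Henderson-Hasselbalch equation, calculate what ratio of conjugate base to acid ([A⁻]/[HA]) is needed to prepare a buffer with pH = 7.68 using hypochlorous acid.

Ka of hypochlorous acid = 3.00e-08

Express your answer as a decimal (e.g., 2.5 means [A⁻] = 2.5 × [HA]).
[A⁻]/[HA] = 1.436

pKa = −log(3.00e-08) = 7.5229. pH = pKa + log([A⁻]/[HA]). 7.68 = 7.5229 + log(ratio). log(ratio) = 7.68 − 7.5229 = 0.1571. ratio = 10^(0.1571) = 1.436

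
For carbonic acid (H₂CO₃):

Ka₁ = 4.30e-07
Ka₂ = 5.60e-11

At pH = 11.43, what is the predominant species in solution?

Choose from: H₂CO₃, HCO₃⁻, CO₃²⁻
CO₃²⁻

pKa1 = 6.37, pKa2 = 10.25. Each pKa is the crossover between adjacent species; pH = 11.43 lies in the region where CO₃²⁻ predominates.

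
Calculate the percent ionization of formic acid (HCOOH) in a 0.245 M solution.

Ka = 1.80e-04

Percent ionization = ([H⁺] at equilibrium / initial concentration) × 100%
Percent ionization = 2.67%

Let x = [H⁺]. Ka = x²/(C - x) ⇒ x² + (1.80e-04)x - (1.80e-04)(0.245) = 0. x = 6.5514e-03. Percent = (6.5514e-03/0.245) × 100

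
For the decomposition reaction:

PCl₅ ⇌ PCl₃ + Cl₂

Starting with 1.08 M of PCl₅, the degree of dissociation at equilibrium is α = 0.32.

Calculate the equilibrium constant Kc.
K_c = 0.1626

x = α·[A]₀ = 0.32 × 1.08 = 0.3456 M dissociated.
At eq: [PCl₅] = 1.08 − 0.3456 = 0.7344 M; [PCl₃] = [Cl₂] = x = 0.3456 M.
Kc = [PCl₃][Cl₂]/[PCl₅] = (0.3456)²/0.7344 = 0.1626.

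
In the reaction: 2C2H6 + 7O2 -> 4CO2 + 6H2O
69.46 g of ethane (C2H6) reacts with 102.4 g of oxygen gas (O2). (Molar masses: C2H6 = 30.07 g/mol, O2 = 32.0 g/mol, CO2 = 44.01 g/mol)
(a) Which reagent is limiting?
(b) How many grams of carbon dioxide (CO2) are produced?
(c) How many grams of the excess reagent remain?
(a) O2, (b) 80.48 g, (c) 41.97 g

Moles of C2H6 = 69.46 g ÷ 30.07 g/mol = 2.30994 mol
Moles of O2 = 102.4 g ÷ 32.0 g/mol = 3.2 mol
Moles ÷ coefficient: C2H6: 2.30994/2 = 1.155, O2: 3.2/7 = 0.4571
(a) O2 has the smaller value, so O2 is the limiting reagent.
(b) Moles of CO2 = 3.2 mol O2 × (4/7) = 1.82857 mol; mass = 1.82857 mol × 44.01 g/mol = 80.48 g
(c) C2H6 consumed = 3.2 × (2/7) = 0.914286 mol; remaining = 2.30994 − 0.914286 = 1.39566 mol; mass = 1.39566 mol × 30.07 g/mol = 41.97 g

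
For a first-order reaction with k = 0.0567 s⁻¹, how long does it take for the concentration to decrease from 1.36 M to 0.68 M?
12.22 s

From ln[A] = ln[A]₀ - k·t: t = ln([A]₀/[A])/k = ln(1.36/0.68)/0.0567 = ln(2.0000)/0.0567 = 0.6931/0.0567 = 12.22 s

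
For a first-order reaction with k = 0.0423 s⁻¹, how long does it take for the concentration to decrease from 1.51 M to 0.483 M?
26.95 s

From ln[A] = ln[A]₀ - k·t: t = ln([A]₀/[A])/k = ln(1.51/0.483)/0.0423 = ln(3.1263)/0.0423 = 1.1398/0.0423 = 26.95 s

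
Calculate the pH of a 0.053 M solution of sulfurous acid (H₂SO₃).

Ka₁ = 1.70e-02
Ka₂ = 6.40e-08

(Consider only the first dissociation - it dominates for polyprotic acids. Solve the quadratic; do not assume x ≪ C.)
pH = 1.64

x² + Ka₁·x − Ka₁·C = 0 with Ka₁ = 1.70e-02, C = 0.053.
x = (−Ka₁ + √(Ka₁² + 4·Ka₁·C))/2 = 2.2697e-02 M, so pH = 1.64.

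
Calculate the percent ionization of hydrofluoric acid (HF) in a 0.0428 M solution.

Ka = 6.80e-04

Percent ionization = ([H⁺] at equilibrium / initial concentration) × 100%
Percent ionization = 11.8%

Let x = [H⁺]. Ka = x²/(C - x) ⇒ x² + (6.80e-04)x - (6.80e-04)(0.0428) = 0. x = 5.0655e-03. Percent = (5.0655e-03/0.0428) × 100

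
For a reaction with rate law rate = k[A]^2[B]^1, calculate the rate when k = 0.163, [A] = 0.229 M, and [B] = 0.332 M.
0.002838 M/s

rate = k·[A]^2·[B]^1 = 0.163·(0.229)^2·(0.332)^1 = 0.163·0.052441·0.332 = 0.002838 M/s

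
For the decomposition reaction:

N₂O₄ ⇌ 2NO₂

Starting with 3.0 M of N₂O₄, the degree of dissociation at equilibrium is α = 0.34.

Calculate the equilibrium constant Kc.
K_c = 2.1018

x = α·[A]₀ = 0.34 × 3.0 = 1.02 M dissociated.
At eq: [N₂O₄] = 3.0 − 1.02 = 1.98 M; [NO₂] = 2x = 2.04 M.
Kc = [NO₂]²/[N₂O₄] = (2.04)²/1.98 = 2.102.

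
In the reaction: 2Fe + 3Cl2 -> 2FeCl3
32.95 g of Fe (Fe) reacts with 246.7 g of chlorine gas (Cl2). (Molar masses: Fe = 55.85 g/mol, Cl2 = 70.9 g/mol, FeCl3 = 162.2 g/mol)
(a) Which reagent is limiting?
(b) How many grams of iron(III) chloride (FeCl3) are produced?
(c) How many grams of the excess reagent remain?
(a) Fe, (b) 95.69 g, (c) 184 g

Moles of Fe = 32.95 g ÷ 55.85 g/mol = 0.589973 mol
Moles of Cl2 = 246.7 g ÷ 70.9 g/mol = 3.47955 mol
Moles ÷ coefficient: Fe: 0.589973/2 = 0.295, Cl2: 3.47955/3 = 1.16
(a) Fe has the smaller value, so Fe is the limiting reagent.
(b) Moles of FeCl3 = 0.589973 mol Fe × (2/2) = 0.589973 mol; mass = 0.589973 mol × 162.2 g/mol = 95.69 g
(c) Cl2 consumed = 0.589973 × (3/2) = 0.88496 mol; remaining = 3.47955 − 0.88496 = 2.59459 mol; mass = 2.59459 mol × 70.9 g/mol = 184 g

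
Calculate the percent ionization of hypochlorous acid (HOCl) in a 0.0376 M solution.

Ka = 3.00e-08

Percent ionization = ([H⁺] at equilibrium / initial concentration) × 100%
Percent ionization = 0.0893%

Let x = [H⁺]. Ka = x²/(C - x) ⇒ x² + (3.00e-08)x - (3.00e-08)(0.0376) = 0. x = 3.3571e-05. Percent = (3.3571e-05/0.0376) × 100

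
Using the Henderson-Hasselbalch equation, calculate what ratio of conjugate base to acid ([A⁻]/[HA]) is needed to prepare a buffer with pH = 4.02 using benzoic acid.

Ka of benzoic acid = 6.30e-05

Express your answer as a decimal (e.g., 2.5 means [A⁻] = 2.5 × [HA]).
[A⁻]/[HA] = 0.660

pKa = −log(6.30e-05) = 4.2007. pH = pKa + log([A⁻]/[HA]). 4.02 = 4.2007 + log(ratio). log(ratio) = 4.02 − 4.2007 = -0.1807. ratio = 10^(-0.1807) = 0.660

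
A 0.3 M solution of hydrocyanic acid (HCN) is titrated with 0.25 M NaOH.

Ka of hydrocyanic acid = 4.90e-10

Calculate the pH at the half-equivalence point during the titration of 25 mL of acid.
pH = pKa = 9.31

At the half-equivalence point, [HA] = [A⁻], so by Henderson–Hasselbalch pH = pKa + log(1) = pKa.
pKa = −log(4.90e-10) = 9.31.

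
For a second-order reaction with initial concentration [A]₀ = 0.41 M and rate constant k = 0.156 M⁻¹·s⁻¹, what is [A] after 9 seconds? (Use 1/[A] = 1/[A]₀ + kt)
0.2602 M

1/[A] = 1/[A]₀ + k·t = 1/0.41 + (0.156)·(9) = 2.4390 + 1.4040 = 3.8430
[A] = 1/3.8430 = 0.2602 M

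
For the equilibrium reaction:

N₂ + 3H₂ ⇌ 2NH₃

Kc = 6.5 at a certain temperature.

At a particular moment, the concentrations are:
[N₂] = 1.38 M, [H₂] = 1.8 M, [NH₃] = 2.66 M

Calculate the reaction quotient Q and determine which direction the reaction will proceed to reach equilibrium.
Q = 0.879, Q < K, reaction proceeds forward (toward products)

Q = ([NH₃]^2) / ([N₂] × [H₂]^3)
  = ((2.66)^2) / ((1.38)·(1.8)^3) = 7.0756/8.0482 = 0.8792
Since Q = 0.8792 < Kc = 6.5, the reaction proceeds forward (toward products) to reach equilibrium.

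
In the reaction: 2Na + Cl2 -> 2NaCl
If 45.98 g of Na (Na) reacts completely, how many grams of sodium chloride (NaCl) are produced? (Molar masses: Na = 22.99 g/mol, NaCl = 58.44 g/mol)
Moles of Na = 45.98 g ÷ 22.99 g/mol = 2 mol
Mole ratio: 2 mol NaCl / 2 mol Na
Moles of NaCl = 2 × (2/2) = 2 mol
Mass of NaCl = 2 mol × 58.44 g/mol = 116.9 g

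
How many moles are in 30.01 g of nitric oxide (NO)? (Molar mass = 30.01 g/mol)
Moles = 30.01 g ÷ 30.01 g/mol = 1 mol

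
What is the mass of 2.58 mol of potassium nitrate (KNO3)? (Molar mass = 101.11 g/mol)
Mass = 2.58 mol × 101.11 g/mol = 260.9 g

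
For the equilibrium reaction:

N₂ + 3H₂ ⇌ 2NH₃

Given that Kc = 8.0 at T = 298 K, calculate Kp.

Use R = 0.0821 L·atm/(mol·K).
K_p = 0.0134

Δn = (moles gaseous products) − (moles gaseous reactants) = -2
T = 298 K; RT = 0.0821 × 298 = 24.4658
Kp = Kc·(RT)^Δn = 8.0 × (24.4658)^-2 = 8.0 × 0.00167063 = 0.0134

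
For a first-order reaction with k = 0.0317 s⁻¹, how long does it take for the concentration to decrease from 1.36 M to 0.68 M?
21.87 s

From ln[A] = ln[A]₀ - k·t: t = ln([A]₀/[A])/k = ln(1.36/0.68)/0.0317 = ln(2.0000)/0.0317 = 0.6931/0.0317 = 21.87 s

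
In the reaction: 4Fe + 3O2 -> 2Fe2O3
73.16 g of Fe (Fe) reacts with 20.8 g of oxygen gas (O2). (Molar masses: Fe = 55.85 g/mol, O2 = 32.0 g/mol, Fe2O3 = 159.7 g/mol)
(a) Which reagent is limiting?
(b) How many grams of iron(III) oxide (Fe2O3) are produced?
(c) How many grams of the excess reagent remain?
(a) O2, (b) 69.2 g, (c) 24.76 g

Moles of Fe = 73.16 g ÷ 55.85 g/mol = 1.30994 mol
Moles of O2 = 20.8 g ÷ 32.0 g/mol = 0.65 mol
Moles ÷ coefficient: Fe: 1.30994/4 = 0.3275, O2: 0.65/3 = 0.2167
(a) O2 has the smaller value, so O2 is the limiting reagent.
(b) Moles of Fe2O3 = 0.65 mol O2 × (2/3) = 0.433333 mol; mass = 0.433333 mol × 159.7 g/mol = 69.2 g
(c) Fe consumed = 0.65 × (4/3) = 0.866667 mol; remaining = 1.30994 − 0.866667 = 0.443271 mol; mass = 0.443271 mol × 55.85 g/mol = 24.76 g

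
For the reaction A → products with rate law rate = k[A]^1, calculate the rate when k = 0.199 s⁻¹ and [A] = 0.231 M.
0.04597 M/s

rate = k·[A]^1 = 0.199·(0.231)^1 = 0.199·0.231 = 0.04597 M/s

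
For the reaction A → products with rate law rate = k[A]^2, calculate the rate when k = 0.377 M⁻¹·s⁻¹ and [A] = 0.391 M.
0.05764 M/s

rate = k·[A]^2 = 0.377·(0.391)^2 = 0.377·0.152881 = 0.05764 M/s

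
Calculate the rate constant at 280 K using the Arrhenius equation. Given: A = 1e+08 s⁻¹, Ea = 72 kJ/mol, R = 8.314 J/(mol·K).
3.70e-06 s⁻¹

k = A·exp(-Ea/(R·T)) = 1e+08·exp(-72000/(8.314·280)) = 1e+08·exp(-30.9289) = 1e+08·3.6962e-14 = 3.70e-06 s⁻¹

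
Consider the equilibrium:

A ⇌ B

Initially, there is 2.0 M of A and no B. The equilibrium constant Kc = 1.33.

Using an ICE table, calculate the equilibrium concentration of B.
[B] = 1.142 M

ICE: [A] = 2.0 − x, [B] = x.
Kc = x/(2.0 − x) = 1.33 ⇒ x = 1.33·2.0/(1 + 1.33) = 2.66/2.33 = 1.142.
[B] = x = 1.142 M.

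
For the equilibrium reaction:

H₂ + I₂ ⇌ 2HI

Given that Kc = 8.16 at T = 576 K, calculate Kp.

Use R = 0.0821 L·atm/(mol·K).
K_p = 8.1600

Δn = (moles gaseous products) − (moles gaseous reactants) = 0
T = 576 K; RT = 0.0821 × 576 = 47.2896
Kp = Kc·(RT)^Δn = 8.16 × (47.2896)^0 = 8.16 × 1 = 8.1600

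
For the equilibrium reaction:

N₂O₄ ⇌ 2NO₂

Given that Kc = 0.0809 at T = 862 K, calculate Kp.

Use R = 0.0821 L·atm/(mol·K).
K_p = 5.7253

Δn = (moles gaseous products) − (moles gaseous reactants) = 1
T = 862 K; RT = 0.0821 × 862 = 70.7702
Kp = Kc·(RT)^Δn = 0.0809 × (70.7702)^1 = 0.0809 × 70.7702 = 5.7253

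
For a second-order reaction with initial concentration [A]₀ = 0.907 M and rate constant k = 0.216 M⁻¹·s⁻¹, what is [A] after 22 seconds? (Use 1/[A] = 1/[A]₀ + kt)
0.1708 M

1/[A] = 1/[A]₀ + k·t = 1/0.907 + (0.216)·(22) = 1.1025 + 4.7520 = 5.8545
[A] = 1/5.8545 = 0.1708 M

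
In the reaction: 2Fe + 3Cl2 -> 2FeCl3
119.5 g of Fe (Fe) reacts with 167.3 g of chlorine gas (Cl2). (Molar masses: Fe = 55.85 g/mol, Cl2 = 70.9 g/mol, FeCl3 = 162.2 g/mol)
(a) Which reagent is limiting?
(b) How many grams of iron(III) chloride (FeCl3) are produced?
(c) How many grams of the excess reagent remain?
(a) Cl2, (b) 255.2 g, (c) 31.64 g

Moles of Fe = 119.5 g ÷ 55.85 g/mol = 2.13966 mol
Moles of Cl2 = 167.3 g ÷ 70.9 g/mol = 2.35966 mol
Moles ÷ coefficient: Fe: 2.13966/2 = 1.07, Cl2: 2.35966/3 = 0.7866
(a) Cl2 has the smaller value, so Cl2 is the limiting reagent.
(b) Moles of FeCl3 = 2.35966 mol Cl2 × (2/3) = 1.57311 mol; mass = 1.57311 mol × 162.2 g/mol = 255.2 g
(c) Fe consumed = 2.35966 × (2/3) = 1.57311 mol; remaining = 2.13966 − 1.57311 = 0.566552 mol; mass = 0.566552 mol × 55.85 g/mol = 31.64 g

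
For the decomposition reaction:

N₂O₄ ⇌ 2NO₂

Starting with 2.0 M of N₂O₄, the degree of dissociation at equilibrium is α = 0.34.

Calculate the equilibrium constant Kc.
K_c = 1.4012

x = α·[A]₀ = 0.34 × 2.0 = 0.68 M dissociated.
At eq: [N₂O₄] = 2.0 − 0.68 = 1.32 M; [NO₂] = 2x = 1.36 M.
Kc = [NO₂]²/[N₂O₄] = (1.36)²/1.32 = 1.401.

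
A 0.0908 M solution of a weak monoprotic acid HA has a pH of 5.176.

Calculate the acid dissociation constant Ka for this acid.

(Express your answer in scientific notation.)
K_a = 4.90e-10

[H⁺] = 10^(−pH) = 10^(−5.176) = 6.668e-06 M. For HA ⇌ H⁺ + A⁻, Ka = x²/(C − x) = (6.668e-06)²/(0.0908 − 6.668e-06) = 4.90e-10.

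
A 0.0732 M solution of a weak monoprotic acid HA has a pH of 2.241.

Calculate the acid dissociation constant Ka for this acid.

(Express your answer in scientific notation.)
K_a = 4.89e-04

[H⁺] = 10^(−pH) = 10^(−2.241) = 5.741e-03 M. For HA ⇌ H⁺ + A⁻, Ka = x²/(C − x) = (5.741e-03)²/(0.0732 − 5.741e-03) = 4.89e-04.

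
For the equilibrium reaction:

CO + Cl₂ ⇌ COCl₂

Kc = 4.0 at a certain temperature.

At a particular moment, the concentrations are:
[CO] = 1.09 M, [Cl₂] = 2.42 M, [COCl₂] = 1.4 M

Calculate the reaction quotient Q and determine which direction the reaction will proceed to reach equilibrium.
Q = 0.531, Q < K, reaction proceeds forward (toward products)

Q = ([COCl₂]) / ([CO] × [Cl₂])
  = ((1.4)) / ((1.09)·(2.42)) = 1.4/2.6378 = 0.5307
Since Q = 0.5307 < Kc = 4.0, the reaction proceeds forward (toward products) to reach equilibrium.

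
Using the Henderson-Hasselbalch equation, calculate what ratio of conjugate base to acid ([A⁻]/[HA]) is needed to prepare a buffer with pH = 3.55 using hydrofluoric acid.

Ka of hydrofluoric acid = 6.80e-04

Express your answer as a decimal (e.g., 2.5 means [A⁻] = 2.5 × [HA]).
[A⁻]/[HA] = 2.413

pKa = −log(6.80e-04) = 3.1675. pH = pKa + log([A⁻]/[HA]). 3.55 = 3.1675 + log(ratio). log(ratio) = 3.55 − 3.1675 = 0.3825. ratio = 10^(0.3825) = 2.413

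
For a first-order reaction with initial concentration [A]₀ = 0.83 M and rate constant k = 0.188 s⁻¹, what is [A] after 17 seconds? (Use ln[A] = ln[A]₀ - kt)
0.0340 M

ln[A] = ln[A]₀ - k·t = ln(0.83) - (0.188)·(17) = -0.1863 - 3.1960 = -3.3823
[A] = e^(-3.3823) = 0.0340 M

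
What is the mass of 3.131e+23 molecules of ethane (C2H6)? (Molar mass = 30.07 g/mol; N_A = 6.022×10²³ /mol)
Moles = 3.131e+23 ÷ 6.022×10²³ = 0.519927 mol
Mass = 0.519927 mol × 30.07 g/mol = 15.63 g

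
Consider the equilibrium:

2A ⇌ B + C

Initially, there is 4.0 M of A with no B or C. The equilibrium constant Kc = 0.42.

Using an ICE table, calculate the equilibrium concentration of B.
[B] = 1.129 M

ICE: [A] = 4.0 − 2x, [B] = [C] = x.
Kc = x²/(4.0 − 2x)² = 0.42 ⇒ √Kc = x/(4.0 − 2x).
x = √0.42·4.0/(1 + 2√0.42) = 0.64807·4.0/2.2961 = 1.129.
[B] = x = 1.129 M.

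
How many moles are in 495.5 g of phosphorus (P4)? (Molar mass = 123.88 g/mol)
Moles = 495.5 g ÷ 123.88 g/mol = 4 mol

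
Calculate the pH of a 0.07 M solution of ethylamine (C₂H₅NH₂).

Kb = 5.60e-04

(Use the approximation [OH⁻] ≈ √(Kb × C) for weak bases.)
pH = 11.80

[OH⁻] = √(Kb × C) = √(5.60e-04 × 0.07) = 6.2610e-03. pOH = 2.20, pH = 14 - pOH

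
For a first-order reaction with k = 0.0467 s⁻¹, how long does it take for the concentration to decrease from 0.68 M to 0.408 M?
10.94 s

From ln[A] = ln[A]₀ - k·t: t = ln([A]₀/[A])/k = ln(0.68/0.408)/0.0467 = ln(1.6667)/0.0467 = 0.5108/0.0467 = 10.94 s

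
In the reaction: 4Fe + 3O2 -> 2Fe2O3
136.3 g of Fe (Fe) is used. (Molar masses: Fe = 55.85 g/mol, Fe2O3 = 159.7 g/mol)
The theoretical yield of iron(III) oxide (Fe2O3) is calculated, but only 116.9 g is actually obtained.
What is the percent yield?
Moles of Fe = 136.3 g ÷ 55.85 g/mol = 2.44047 mol
Mole ratio: 2 mol Fe2O3 / 4 mol Fe
Moles of Fe2O3 = 2.44047 × (2/4) = 1.22023 mol
Theoretical yield = 1.22023 mol × 159.7 g/mol = 194.87 g
Actual yield = 116.9 g
Percent yield = (116.9 / 194.87) × 100% = 60.0%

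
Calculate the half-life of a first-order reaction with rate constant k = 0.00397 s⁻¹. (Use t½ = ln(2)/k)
174.60 s

t½ = ln(2)/k = 0.6931/0.00397 = 174.60 s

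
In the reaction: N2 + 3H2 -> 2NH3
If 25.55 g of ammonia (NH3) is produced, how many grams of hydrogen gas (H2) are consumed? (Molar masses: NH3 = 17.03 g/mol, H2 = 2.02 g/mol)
Moles of NH3 = 25.55 g ÷ 17.03 g/mol = 1.50029 mol
Mole ratio: 3 mol H2 / 2 mol NH3
Moles of H2 = 1.50029 × (3/2) = 2.25044 mol
Mass of H2 = 2.25044 mol × 2.02 g/mol = 4.546 g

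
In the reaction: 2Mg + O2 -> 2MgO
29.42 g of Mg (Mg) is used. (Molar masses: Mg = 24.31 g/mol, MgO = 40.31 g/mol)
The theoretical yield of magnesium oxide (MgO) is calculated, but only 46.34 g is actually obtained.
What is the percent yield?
Moles of Mg = 29.42 g ÷ 24.31 g/mol = 1.2102 mol
Mole ratio: 2 mol MgO / 2 mol Mg
Moles of MgO = 1.2102 × (2/2) = 1.2102 mol
Theoretical yield = 1.2102 mol × 40.31 g/mol = 48.783 g
Actual yield = 46.34 g
Percent yield = (46.34 / 48.783) × 100% = 95.0%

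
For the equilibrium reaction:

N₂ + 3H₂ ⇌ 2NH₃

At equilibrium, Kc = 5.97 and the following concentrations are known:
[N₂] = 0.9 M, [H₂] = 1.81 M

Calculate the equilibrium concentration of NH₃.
[NH₃] = 5.6445 M

Kc = ([NH₃]^2) / ([N₂] × [H₂]^3) = 5.97
[NH₃]^2 = Kc · (reactant terms)/(other product terms) = 5.97 · 5.3368 / 1 = 31.86
[NH₃] = (31.86)^(1/2) = 5.6445 M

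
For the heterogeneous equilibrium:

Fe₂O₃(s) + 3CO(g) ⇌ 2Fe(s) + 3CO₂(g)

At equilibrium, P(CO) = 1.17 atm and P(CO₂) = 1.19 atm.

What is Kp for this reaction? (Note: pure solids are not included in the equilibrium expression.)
K_p = 1.052

Solids (Fe₂O₃, Fe) are excluded.
Kp = P(CO₂)³/P(CO)³ = (1.19)³/(1.17)³ = 1.685/1.602 = 1.052.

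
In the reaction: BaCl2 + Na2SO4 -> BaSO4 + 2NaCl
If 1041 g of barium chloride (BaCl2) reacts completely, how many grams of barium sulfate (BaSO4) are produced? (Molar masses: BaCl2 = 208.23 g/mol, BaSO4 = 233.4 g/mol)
Moles of BaCl2 = 1041 g ÷ 208.23 g/mol = 4.99928 mol
Mole ratio: 1 mol BaSO4 / 1 mol BaCl2
Moles of BaSO4 = 4.99928 × (1/1) = 4.99928 mol
Mass of BaSO4 = 4.99928 mol × 233.4 g/mol = 1167 g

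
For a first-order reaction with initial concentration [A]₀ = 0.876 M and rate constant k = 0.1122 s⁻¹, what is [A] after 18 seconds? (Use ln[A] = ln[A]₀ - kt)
0.1163 M

ln[A] = ln[A]₀ - k·t = ln(0.876) - (0.1122)·(18) = -0.1324 - 2.0196 = -2.1520
[A] = e^(-2.1520) = 0.1163 M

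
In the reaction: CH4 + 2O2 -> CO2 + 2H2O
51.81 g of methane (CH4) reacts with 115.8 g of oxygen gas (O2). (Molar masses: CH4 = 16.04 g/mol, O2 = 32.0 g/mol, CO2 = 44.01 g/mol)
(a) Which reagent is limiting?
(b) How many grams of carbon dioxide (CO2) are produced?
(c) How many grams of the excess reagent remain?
(a) O2, (b) 79.63 g, (c) 22.79 g

Moles of CH4 = 51.81 g ÷ 16.04 g/mol = 3.23005 mol
Moles of O2 = 115.8 g ÷ 32.0 g/mol = 3.61875 mol
Moles ÷ coefficient: CH4: 3.23005/1 = 3.23, O2: 3.61875/2 = 1.809
(a) O2 has the smaller value, so O2 is the limiting reagent.
(b) Moles of CO2 = 3.61875 mol O2 × (1/2) = 1.80937 mol; mass = 1.80937 mol × 44.01 g/mol = 79.63 g
(c) CH4 consumed = 3.61875 × (1/2) = 1.80937 mol; remaining = 3.23005 − 1.80937 = 1.42067 mol; mass = 1.42067 mol × 16.04 g/mol = 22.79 g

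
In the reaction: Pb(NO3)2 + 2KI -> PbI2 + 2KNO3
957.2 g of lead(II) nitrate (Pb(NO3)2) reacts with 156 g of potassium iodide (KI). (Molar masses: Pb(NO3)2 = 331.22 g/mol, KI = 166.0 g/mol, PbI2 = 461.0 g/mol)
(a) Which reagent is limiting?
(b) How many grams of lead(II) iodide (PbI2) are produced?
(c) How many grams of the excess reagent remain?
(a) KI, (b) 216.6 g, (c) 801.6 g

Moles of Pb(NO3)2 = 957.2 g ÷ 331.22 g/mol = 2.88992 mol
Moles of KI = 156 g ÷ 166.0 g/mol = 0.939759 mol
Moles ÷ coefficient: Pb(NO3)2: 2.88992/1 = 2.89, KI: 0.939759/2 = 0.4699
(a) KI has the smaller value, so KI is the limiting reagent.
(b) Moles of PbI2 = 0.939759 mol KI × (1/2) = 0.46988 mol; mass = 0.46988 mol × 461.0 g/mol = 216.6 g
(c) Pb(NO3)2 consumed = 0.939759 × (1/2) = 0.46988 mol; remaining = 2.88992 − 0.46988 = 2.42004 mol; mass = 2.42004 mol × 331.22 g/mol = 801.6 g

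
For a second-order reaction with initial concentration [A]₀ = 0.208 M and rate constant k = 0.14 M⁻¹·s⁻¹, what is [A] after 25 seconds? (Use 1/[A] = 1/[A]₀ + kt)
0.1204 M

1/[A] = 1/[A]₀ + k·t = 1/0.208 + (0.14)·(25) = 4.8077 + 3.5000 = 8.3077
[A] = 1/8.3077 = 0.1204 M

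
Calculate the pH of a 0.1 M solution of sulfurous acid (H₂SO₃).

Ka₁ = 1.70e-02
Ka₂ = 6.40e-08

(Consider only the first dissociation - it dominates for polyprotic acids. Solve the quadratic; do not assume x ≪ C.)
pH = 1.47

x² + Ka₁·x − Ka₁·C = 0 with Ka₁ = 1.70e-02, C = 0.1.
x = (−Ka₁ + √(Ka₁² + 4·Ka₁·C))/2 = 3.3598e-02 M, so pH = 1.47.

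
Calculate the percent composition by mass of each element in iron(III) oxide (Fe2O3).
Fe: 69.94%, O: 30.06%

Molar mass of Fe2O3 = 159.7 g/mol
% Fe = (2 × 55.85) / 159.7 × 100% = 111.7 / 159.7 × 100% = 69.94%
% O = (3 × 16.0) / 159.7 × 100% = 48 / 159.7 × 100% = 30.06%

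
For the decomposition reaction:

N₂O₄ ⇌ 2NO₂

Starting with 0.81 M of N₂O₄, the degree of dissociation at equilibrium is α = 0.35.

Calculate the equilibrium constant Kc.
K_c = 0.6106

x = α·[A]₀ = 0.35 × 0.81 = 0.2835 M dissociated.
At eq: [N₂O₄] = 0.81 − 0.2835 = 0.5265 M; [NO₂] = 2x = 0.567 M.
Kc = [NO₂]²/[N₂O₄] = (0.567)²/0.5265 = 0.6106.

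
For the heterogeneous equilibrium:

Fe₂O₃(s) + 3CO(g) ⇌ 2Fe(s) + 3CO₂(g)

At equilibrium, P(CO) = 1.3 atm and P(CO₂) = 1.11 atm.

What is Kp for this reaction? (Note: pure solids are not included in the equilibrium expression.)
K_p = 0.622

Solids (Fe₂O₃, Fe) are excluded.
Kp = P(CO₂)³/P(CO)³ = (1.11)³/(1.3)³ = 1.368/2.197 = 0.622.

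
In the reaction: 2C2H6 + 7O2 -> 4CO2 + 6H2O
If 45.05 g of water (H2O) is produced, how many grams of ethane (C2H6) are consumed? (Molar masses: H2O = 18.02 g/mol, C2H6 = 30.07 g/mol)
Moles of H2O = 45.05 g ÷ 18.02 g/mol = 2.5 mol
Mole ratio: 2 mol C2H6 / 6 mol H2O
Moles of C2H6 = 2.5 × (2/6) = 0.833333 mol
Mass of C2H6 = 0.833333 mol × 30.07 g/mol = 25.06 g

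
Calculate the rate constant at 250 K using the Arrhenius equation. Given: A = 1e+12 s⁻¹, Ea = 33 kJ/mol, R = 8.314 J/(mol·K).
1.27e+05 s⁻¹

k = A·exp(-Ea/(R·T)) = 1e+12·exp(-33000/(8.314·250)) = 1e+12·exp(-15.8768) = 1e+12·1.2729e-07 = 1.27e+05 s⁻¹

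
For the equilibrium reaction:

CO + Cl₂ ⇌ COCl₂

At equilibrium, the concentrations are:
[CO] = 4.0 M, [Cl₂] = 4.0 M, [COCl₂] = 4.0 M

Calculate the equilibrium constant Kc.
K_c = 0.2500

Kc = ([COCl₂]) / ([CO] × [Cl₂])
   = ((4.0)) / ((4.0)·(4.0))
   = 4 / 16 = 0.2500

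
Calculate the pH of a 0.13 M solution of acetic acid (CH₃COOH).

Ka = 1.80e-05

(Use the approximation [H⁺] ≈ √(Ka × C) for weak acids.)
pH = 2.82

[H⁺] = √(Ka × C) = √(1.80e-05 × 0.13) = 1.5297e-03. pH = -log(1.5297e-03)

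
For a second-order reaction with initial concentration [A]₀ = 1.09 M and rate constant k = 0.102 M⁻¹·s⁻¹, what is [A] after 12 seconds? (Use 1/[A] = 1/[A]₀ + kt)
0.4670 M

1/[A] = 1/[A]₀ + k·t = 1/1.09 + (0.102)·(12) = 0.9174 + 1.2240 = 2.1414
[A] = 1/2.1414 = 0.4670 M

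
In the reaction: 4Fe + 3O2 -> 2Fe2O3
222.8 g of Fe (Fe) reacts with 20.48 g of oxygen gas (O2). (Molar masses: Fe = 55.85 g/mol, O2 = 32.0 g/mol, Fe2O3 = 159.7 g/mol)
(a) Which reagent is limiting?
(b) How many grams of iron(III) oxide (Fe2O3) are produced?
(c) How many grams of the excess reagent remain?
(a) O2, (b) 68.14 g, (c) 175.1 g

Moles of Fe = 222.8 g ÷ 55.85 g/mol = 3.98926 mol
Moles of O2 = 20.48 g ÷ 32.0 g/mol = 0.64 mol
Moles ÷ coefficient: Fe: 3.98926/4 = 0.9973, O2: 0.64/3 = 0.2133
(a) O2 has the smaller value, so O2 is the limiting reagent.
(b) Moles of Fe2O3 = 0.64 mol O2 × (2/3) = 0.426667 mol; mass = 0.426667 mol × 159.7 g/mol = 68.14 g
(c) Fe consumed = 0.64 × (4/3) = 0.853333 mol; remaining = 3.98926 − 0.853333 = 3.13592 mol; mass = 3.13592 mol × 55.85 g/mol = 175.1 g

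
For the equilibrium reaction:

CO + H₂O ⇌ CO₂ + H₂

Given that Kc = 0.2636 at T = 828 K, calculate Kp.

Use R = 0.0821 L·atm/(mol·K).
K_p = 0.2636

Δn = (moles gaseous products) − (moles gaseous reactants) = 0
T = 828 K; RT = 0.0821 × 828 = 67.9788
Kp = Kc·(RT)^Δn = 0.2636 × (67.9788)^0 = 0.2636 × 1 = 0.2636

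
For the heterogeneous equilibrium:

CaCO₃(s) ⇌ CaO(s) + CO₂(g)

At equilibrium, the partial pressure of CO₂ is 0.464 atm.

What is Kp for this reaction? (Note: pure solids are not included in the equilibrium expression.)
K_p = 0.464

Solids (CaCO₃, CaO) have activity 1 and are excluded.
Kp = P(CO₂) = 0.464.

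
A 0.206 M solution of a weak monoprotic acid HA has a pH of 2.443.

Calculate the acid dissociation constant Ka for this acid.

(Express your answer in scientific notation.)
K_a = 6.42e-05

[H⁺] = 10^(−pH) = 10^(−2.443) = 3.606e-03 M. For HA ⇌ H⁺ + A⁻, Ka = x²/(C − x) = (3.606e-03)²/(0.206 − 3.606e-03) = 6.42e-05.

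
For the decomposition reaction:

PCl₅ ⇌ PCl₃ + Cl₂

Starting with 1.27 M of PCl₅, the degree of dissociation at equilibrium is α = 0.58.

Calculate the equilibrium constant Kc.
K_c = 1.0172

x = α·[A]₀ = 0.58 × 1.27 = 0.7366 M dissociated.
At eq: [PCl₅] = 1.27 − 0.7366 = 0.5334 M; [PCl₃] = [Cl₂] = x = 0.7366 M.
Kc = [PCl₃][Cl₂]/[PCl₅] = (0.7366)²/0.5334 = 1.017.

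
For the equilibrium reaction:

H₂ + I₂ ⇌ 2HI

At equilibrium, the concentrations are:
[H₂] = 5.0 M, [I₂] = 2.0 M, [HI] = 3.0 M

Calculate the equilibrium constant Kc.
K_c = 0.9000

Kc = ([HI]^2) / ([H₂] × [I₂])
   = ((3.0)^2) / ((5.0)·(2.0))
   = 9 / 10 = 0.9000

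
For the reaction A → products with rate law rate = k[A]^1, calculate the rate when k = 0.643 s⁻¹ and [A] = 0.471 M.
0.3029 M/s

rate = k·[A]^1 = 0.643·(0.471)^1 = 0.643·0.471 = 0.3029 M/s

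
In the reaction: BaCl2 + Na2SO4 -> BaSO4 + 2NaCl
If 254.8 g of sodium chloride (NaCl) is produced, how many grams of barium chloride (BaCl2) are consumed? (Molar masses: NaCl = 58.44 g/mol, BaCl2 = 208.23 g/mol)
Moles of NaCl = 254.8 g ÷ 58.44 g/mol = 4.36003 mol
Mole ratio: 1 mol BaCl2 / 2 mol NaCl
Moles of BaCl2 = 4.36003 × (1/2) = 2.18001 mol
Mass of BaCl2 = 2.18001 mol × 208.23 g/mol = 453.9 g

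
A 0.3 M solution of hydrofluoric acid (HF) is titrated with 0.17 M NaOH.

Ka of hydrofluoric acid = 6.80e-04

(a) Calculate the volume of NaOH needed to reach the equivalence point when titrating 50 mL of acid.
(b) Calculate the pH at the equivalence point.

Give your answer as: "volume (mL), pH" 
V = 88.2 mL, pH = 8.10

(a) At equivalence: moles acid = moles base.
moles acid = 0.3 × 0.05 = 0.015 mol; V_NaOH = 0.015/0.17 = 0.08824 L = 88.2 mL.
(b) At equivalence, all acid → conjugate base A⁻ at [A⁻] = 0.015/0.1382 = 0.1085 M.
Kb = Kw/Ka = 1.0e-14/6.80e-04 = 1.471e-11; [OH⁻] = √(Kb·[A⁻]) = 1.263e-06; pOH = 5.90; pH = 14 − pOH = 8.10.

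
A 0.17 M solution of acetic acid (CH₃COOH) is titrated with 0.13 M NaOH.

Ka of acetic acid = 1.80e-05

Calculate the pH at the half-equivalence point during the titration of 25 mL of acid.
pH = pKa = 4.74

At the half-equivalence point, [HA] = [A⁻], so by Henderson–Hasselbalch pH = pKa + log(1) = pKa.
pKa = −log(1.80e-05) = 4.74.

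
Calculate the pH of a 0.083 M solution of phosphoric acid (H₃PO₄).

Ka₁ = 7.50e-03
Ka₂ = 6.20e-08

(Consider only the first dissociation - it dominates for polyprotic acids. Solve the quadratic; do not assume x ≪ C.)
pH = 1.67

x² + Ka₁·x − Ka₁·C = 0 with Ka₁ = 7.50e-03, C = 0.083.
x = (−Ka₁ + √(Ka₁² + 4·Ka₁·C))/2 = 2.1480e-02 M, so pH = 1.67.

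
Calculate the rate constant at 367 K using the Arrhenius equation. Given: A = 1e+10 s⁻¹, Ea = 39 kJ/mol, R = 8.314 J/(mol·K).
2.81e+04 s⁻¹

k = A·exp(-Ea/(R·T)) = 1e+10·exp(-39000/(8.314·367)) = 1e+10·exp(-12.7817) = 1e+10·2.8118e-06 = 2.81e+04 s⁻¹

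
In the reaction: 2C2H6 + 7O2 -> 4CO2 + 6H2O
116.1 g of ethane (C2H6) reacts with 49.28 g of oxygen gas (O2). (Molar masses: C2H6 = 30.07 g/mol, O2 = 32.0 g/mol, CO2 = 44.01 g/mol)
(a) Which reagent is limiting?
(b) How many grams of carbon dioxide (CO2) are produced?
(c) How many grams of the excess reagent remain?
(a) O2, (b) 38.73 g, (c) 102.9 g

Moles of C2H6 = 116.1 g ÷ 30.07 g/mol = 3.86099 mol
Moles of O2 = 49.28 g ÷ 32.0 g/mol = 1.54 mol
Moles ÷ coefficient: C2H6: 3.86099/2 = 1.93, O2: 1.54/7 = 0.22
(a) O2 has the smaller value, so O2 is the limiting reagent.
(b) Moles of CO2 = 1.54 mol O2 × (4/7) = 0.88 mol; mass = 0.88 mol × 44.01 g/mol = 38.73 g
(c) C2H6 consumed = 1.54 × (2/7) = 0.44 mol; remaining = 3.86099 − 0.44 = 3.42099 mol; mass = 3.42099 mol × 30.07 g/mol = 102.9 g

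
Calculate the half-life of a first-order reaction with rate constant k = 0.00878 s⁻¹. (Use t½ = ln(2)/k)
78.95 s

t½ = ln(2)/k = 0.6931/0.00878 = 78.95 s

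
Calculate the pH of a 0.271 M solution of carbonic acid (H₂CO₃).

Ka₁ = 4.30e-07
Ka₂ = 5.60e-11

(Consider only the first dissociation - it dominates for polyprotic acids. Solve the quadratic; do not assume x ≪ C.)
pH = 3.47

x² + Ka₁·x − Ka₁·C = 0 with Ka₁ = 4.30e-07, C = 0.271.
x = (−Ka₁ + √(Ka₁² + 4·Ka₁·C))/2 = 3.4115e-04 M, so pH = 3.47.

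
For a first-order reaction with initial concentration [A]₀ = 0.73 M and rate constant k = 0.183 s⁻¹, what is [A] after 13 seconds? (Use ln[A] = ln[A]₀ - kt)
0.0676 M

ln[A] = ln[A]₀ - k·t = ln(0.73) - (0.183)·(13) = -0.3147 - 2.3790 = -2.6937
[A] = e^(-2.6937) = 0.0676 M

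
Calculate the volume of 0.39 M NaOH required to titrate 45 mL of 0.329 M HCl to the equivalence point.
V_{base} = 38.0 mL

At equivalence: moles acid = moles base.
moles HCl = 0.329 M × 0.045 L = 0.014805 mol
V_NaOH = 0.014805 mol ÷ 0.39 M = 0.03796 L = 38.0 mL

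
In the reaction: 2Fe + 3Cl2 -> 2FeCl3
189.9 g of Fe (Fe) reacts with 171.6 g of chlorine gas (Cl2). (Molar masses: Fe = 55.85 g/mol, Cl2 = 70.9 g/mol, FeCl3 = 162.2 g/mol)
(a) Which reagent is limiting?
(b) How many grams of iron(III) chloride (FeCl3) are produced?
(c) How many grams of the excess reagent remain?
(a) Cl2, (b) 261.7 g, (c) 99.78 g

Moles of Fe = 189.9 g ÷ 55.85 g/mol = 3.40018 mol
Moles of Cl2 = 171.6 g ÷ 70.9 g/mol = 2.42031 mol
Moles ÷ coefficient: Fe: 3.40018/2 = 1.7, Cl2: 2.42031/3 = 0.8068
(a) Cl2 has the smaller value, so Cl2 is the limiting reagent.
(b) Moles of FeCl3 = 2.42031 mol Cl2 × (2/3) = 1.61354 mol; mass = 1.61354 mol × 162.2 g/mol = 261.7 g
(c) Fe consumed = 2.42031 × (2/3) = 1.61354 mol; remaining = 3.40018 − 1.61354 = 1.78664 mol; mass = 1.78664 mol × 55.85 g/mol = 99.78 g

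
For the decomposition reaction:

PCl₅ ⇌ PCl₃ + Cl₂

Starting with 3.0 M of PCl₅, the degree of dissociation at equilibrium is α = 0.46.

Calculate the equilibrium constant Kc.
K_c = 1.1756

x = α·[A]₀ = 0.46 × 3.0 = 1.38 M dissociated.
At eq: [PCl₅] = 3.0 − 1.38 = 1.62 M; [PCl₃] = [Cl₂] = x = 1.38 M.
Kc = [PCl₃][Cl₂]/[PCl₅] = (1.38)²/1.62 = 1.176.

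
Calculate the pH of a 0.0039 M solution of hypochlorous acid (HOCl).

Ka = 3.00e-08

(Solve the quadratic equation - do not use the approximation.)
pH = 4.97

x² + Ka×x - Ka×C = 0. Using quadratic formula: [H⁺] = 1.0802e-05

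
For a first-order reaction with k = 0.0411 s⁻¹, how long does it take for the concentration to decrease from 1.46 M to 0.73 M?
16.86 s

From ln[A] = ln[A]₀ - k·t: t = ln([A]₀/[A])/k = ln(1.46/0.73)/0.0411 = ln(2.0000)/0.0411 = 0.6931/0.0411 = 16.86 s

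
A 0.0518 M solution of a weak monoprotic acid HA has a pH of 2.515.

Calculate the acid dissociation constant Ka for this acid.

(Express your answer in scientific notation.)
K_a = 1.91e-04

[H⁺] = 10^(−pH) = 10^(−2.515) = 3.055e-03 M. For HA ⇌ H⁺ + A⁻, Ka = x²/(C − x) = (3.055e-03)²/(0.0518 − 3.055e-03) = 1.91e-04.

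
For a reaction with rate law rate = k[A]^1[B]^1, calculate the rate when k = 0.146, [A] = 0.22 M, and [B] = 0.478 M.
0.01535 M/s

rate = k·[A]^1·[B]^1 = 0.146·(0.22)^1·(0.478)^1 = 0.146·0.22·0.478 = 0.01535 M/s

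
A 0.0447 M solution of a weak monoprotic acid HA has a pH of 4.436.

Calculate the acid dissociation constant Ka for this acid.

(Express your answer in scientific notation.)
K_a = 3.01e-08

[H⁺] = 10^(−pH) = 10^(−4.436) = 3.664e-05 M. For HA ⇌ H⁺ + A⁻, Ka = x²/(C − x) = (3.664e-05)²/(0.0447 − 3.664e-05) = 3.01e-08.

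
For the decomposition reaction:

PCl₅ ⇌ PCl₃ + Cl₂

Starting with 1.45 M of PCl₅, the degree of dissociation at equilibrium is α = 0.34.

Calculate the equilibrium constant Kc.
K_c = 0.2540

x = α·[A]₀ = 0.34 × 1.45 = 0.493 M dissociated.
At eq: [PCl₅] = 1.45 − 0.493 = 0.957 M; [PCl₃] = [Cl₂] = x = 0.493 M.
Kc = [PCl₃][Cl₂]/[PCl₅] = (0.493)²/0.957 = 0.254.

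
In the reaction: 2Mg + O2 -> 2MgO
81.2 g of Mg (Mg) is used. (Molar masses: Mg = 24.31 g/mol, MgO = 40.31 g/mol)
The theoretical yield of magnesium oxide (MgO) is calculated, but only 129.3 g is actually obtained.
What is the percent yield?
Moles of Mg = 81.2 g ÷ 24.31 g/mol = 3.34019 mol
Mole ratio: 2 mol MgO / 2 mol Mg
Moles of MgO = 3.34019 × (2/2) = 3.34019 mol
Theoretical yield = 3.34019 mol × 40.31 g/mol = 134.64 g
Actual yield = 129.3 g
Percent yield = (129.3 / 134.64) × 100% = 96.0%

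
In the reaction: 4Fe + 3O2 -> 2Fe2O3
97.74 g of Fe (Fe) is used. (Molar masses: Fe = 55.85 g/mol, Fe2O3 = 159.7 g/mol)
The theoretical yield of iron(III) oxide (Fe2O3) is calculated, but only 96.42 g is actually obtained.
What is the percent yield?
Moles of Fe = 97.74 g ÷ 55.85 g/mol = 1.75004 mol
Mole ratio: 2 mol Fe2O3 / 4 mol Fe
Moles of Fe2O3 = 1.75004 × (2/4) = 0.875022 mol
Theoretical yield = 0.875022 mol × 159.7 g/mol = 139.74 g
Actual yield = 96.42 g
Percent yield = (96.42 / 139.74) × 100% = 69.0%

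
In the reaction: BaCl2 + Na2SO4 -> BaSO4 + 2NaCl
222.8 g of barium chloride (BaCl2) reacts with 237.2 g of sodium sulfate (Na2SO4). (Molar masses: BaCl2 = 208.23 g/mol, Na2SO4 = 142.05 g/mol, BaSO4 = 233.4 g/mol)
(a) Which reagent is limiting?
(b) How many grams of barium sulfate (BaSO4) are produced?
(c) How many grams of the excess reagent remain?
(a) BaCl2, (b) 249.7 g, (c) 85.21 g

Moles of BaCl2 = 222.8 g ÷ 208.23 g/mol = 1.06997 mol
Moles of Na2SO4 = 237.2 g ÷ 142.05 g/mol = 1.66983 mol
Moles ÷ coefficient: BaCl2: 1.06997/1 = 1.07, Na2SO4: 1.66983/1 = 1.67
(a) BaCl2 has the smaller value, so BaCl2 is the limiting reagent.
(b) Moles of BaSO4 = 1.06997 mol BaCl2 × (1/1) = 1.06997 mol; mass = 1.06997 mol × 233.4 g/mol = 249.7 g
(c) Na2SO4 consumed = 1.06997 × (1/1) = 1.06997 mol; remaining = 1.66983 − 1.06997 = 0.599864 mol; mass = 0.599864 mol × 142.05 g/mol = 85.21 g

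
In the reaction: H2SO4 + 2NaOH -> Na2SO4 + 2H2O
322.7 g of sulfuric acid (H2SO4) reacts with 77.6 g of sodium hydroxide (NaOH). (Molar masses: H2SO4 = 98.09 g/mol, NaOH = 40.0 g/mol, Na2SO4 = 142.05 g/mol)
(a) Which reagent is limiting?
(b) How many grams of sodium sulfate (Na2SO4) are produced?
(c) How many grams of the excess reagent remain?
(a) NaOH, (b) 137.8 g, (c) 227.6 g

Moles of H2SO4 = 322.7 g ÷ 98.09 g/mol = 3.28984 mol
Moles of NaOH = 77.6 g ÷ 40.0 g/mol = 1.94 mol
Moles ÷ coefficient: H2SO4: 3.28984/1 = 3.29, NaOH: 1.94/2 = 0.97
(a) NaOH has the smaller value, so NaOH is the limiting reagent.
(b) Moles of Na2SO4 = 1.94 mol NaOH × (1/2) = 0.97 mol; mass = 0.97 mol × 142.05 g/mol = 137.8 g
(c) H2SO4 consumed = 1.94 × (1/2) = 0.97 mol; remaining = 3.28984 − 0.97 = 2.31984 mol; mass = 2.31984 mol × 98.09 g/mol = 227.6 g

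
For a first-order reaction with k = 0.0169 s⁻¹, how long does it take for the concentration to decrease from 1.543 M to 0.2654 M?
104.16 s

From ln[A] = ln[A]₀ - k·t: t = ln([A]₀/[A])/k = ln(1.543/0.2654)/0.0169 = ln(5.8139)/0.0169 = 1.7602/0.0169 = 104.16 s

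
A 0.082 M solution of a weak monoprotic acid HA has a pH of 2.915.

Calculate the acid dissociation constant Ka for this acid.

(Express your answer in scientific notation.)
K_a = 1.83e-05

[H⁺] = 10^(−pH) = 10^(−2.915) = 1.216e-03 M. For HA ⇌ H⁺ + A⁻, Ka = x²/(C − x) = (1.216e-03)²/(0.082 − 1.216e-03) = 1.83e-05.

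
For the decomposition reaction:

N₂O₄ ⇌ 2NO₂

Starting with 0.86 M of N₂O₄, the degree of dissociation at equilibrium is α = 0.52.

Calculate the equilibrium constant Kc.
K_c = 1.9379

x = α·[A]₀ = 0.52 × 0.86 = 0.4472 M dissociated.
At eq: [N₂O₄] = 0.86 − 0.4472 = 0.4128 M; [NO₂] = 2x = 0.8944 M.
Kc = [NO₂]²/[N₂O₄] = (0.8944)²/0.4128 = 1.938.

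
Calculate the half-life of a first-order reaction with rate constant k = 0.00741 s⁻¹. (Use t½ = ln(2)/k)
93.54 s

t½ = ln(2)/k = 0.6931/0.00741 = 93.54 s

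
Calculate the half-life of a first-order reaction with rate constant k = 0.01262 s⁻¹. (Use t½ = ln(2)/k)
54.92 s

t½ = ln(2)/k = 0.6931/0.01262 = 54.92 s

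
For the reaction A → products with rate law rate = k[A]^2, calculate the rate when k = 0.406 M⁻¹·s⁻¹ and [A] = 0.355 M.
0.05117 M/s

rate = k·[A]^2 = 0.406·(0.355)^2 = 0.406·0.126025 = 0.05117 M/s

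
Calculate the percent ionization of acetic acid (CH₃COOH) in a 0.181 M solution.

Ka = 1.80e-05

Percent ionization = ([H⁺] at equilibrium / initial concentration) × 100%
Percent ionization = 0.992%

Let x = [H⁺]. Ka = x²/(C - x) ⇒ x² + (1.80e-05)x - (1.80e-05)(0.181) = 0. x = 1.7960e-03. Percent = (1.7960e-03/0.181) × 100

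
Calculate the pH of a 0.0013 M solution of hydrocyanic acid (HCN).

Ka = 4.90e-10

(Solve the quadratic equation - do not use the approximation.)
pH = 6.10

x² + Ka×x - Ka×C = 0. Using quadratic formula: [H⁺] = 7.9788e-07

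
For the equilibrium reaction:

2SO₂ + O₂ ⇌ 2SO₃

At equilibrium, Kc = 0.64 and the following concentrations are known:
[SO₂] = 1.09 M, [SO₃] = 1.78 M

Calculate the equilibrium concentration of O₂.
[O₂] = 4.1668 M

Kc = ([SO₃]^2) / ([SO₂]^2 × [O₂]) = 0.64
[O₂]^1 = (product terms)/(Kc · other reactant terms) = 3.1684 / (0.64 · 1.1881) = 4.1668
[O₂] = 4.1668 M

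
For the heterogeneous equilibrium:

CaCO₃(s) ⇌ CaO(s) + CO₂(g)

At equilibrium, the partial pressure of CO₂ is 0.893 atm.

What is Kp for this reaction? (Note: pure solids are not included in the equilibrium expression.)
K_p = 0.893

Solids (CaCO₃, CaO) have activity 1 and are excluded.
Kp = P(CO₂) = 0.893.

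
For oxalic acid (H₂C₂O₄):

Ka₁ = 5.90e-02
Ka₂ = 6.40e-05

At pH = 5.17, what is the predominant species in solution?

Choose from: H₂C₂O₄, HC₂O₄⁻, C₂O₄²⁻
C₂O₄²⁻

pKa1 = 1.23, pKa2 = 4.19. Each pKa is the crossover between adjacent species; pH = 5.17 lies in the region where C₂O₄²⁻ predominates.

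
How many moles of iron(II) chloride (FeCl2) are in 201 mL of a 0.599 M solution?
Moles = Molarity × Volume (L)
Moles = 0.599 M × 0.201 L = 0.1204 mol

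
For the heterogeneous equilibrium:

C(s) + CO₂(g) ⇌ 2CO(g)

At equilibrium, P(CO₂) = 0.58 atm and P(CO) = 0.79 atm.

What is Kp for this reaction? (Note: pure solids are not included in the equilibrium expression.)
K_p = 1.076

Solid C is excluded.
Kp = P(CO)²/P(CO₂) = (0.79)²/0.58 = 0.6241/0.58 = 1.076.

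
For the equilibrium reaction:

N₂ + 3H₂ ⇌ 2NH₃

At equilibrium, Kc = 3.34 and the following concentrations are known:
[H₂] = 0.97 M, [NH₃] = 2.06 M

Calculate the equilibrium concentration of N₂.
[N₂] = 1.3921 M

Kc = ([NH₃]^2) / ([N₂] × [H₂]^3) = 3.34
[N₂]^1 = (product terms)/(Kc · other reactant terms) = 4.2436 / (3.34 · 0.91267) = 1.3921
[N₂] = 1.3921 M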